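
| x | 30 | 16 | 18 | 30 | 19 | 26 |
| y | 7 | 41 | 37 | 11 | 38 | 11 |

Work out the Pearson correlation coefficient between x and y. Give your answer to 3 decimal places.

-0.974

n = 6, Σx = 139, Σy = 145, Σx² = 3417, Σy² = 4785, Σxy = 2870
nΣxy − ΣxΣy = 17220 − 20155 = -2935
nΣx² − (Σx)² = 20502 − 19321 = 1181; nΣy² − (Σy)² = 28710 − 21025 = 7685
r = -2935 / √(1181 × 7685) = -2935 / 3012.6375 ≈ -0.974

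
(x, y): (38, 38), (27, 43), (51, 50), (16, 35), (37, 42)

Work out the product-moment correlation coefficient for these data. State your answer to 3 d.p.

0.801

n = 5, Σx = 169, Σy = 208, Σx² = 6399, Σy² = 8782, Σxy = 7269
nΣxy − ΣxΣy = 36345 − 35152 = 1193
nΣx² − (Σx)² = 31995 − 28561 = 3434; nΣy² − (Σy)² = 43910 − 43264 = 646
r = 1193 / √(3434 × 646) = 1193 / 1489.4173 ≈ 0.801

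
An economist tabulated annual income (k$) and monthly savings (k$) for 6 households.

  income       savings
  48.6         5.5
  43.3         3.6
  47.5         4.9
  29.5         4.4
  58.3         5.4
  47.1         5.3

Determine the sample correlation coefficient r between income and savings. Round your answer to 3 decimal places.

n = 6, Σx = 274.3, Σy = 29.1, Σx² = 12980.65, Σy² = 143.83, Σxy = 1350.18
nΣxy − ΣxΣy = 8101.08 − 7982.13 = 118.95
nΣx² − (Σx)² = 77883.9 − 75240.49 = 2643.41; nΣy² − (Σy)² = 862.98 − 846.81 = 16.17
r = 118.95 / √(2643.41 × 16.17) = 118.95 / 206.7461 ≈ 0.575

0.575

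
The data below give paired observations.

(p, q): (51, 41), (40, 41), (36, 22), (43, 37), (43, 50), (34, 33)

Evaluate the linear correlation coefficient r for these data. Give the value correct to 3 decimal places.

n = 6, Σp = 247, Σq = 224, Σp² = 10351, Σq² = 8804, Σpq = 9386
nΣpq − ΣpΣq = 56316 − 55328 = 988
nΣp² − (Σp)² = 62106 − 61009 = 1097; nΣq² − (Σq)² = 52824 − 50176 = 2648
r = 988 / √(1097 × 2648) = 988 / 1704.3638 ≈ 0.580

0.580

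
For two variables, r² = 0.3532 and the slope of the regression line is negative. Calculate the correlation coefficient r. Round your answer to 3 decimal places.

|r| = √0.3532 = 0.594
The association is negative, so r = −0.594.

-0.594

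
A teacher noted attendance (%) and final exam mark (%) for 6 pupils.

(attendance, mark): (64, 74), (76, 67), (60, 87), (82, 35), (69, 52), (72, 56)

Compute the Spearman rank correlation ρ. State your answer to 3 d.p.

Rank attendance: 2, 5, 1, 6, 3, 4
Rank mark: 5, 4, 6, 1, 2, 3
d = rank(attendance) − rank(mark): -3, 1, -5, 5, 1, 1; Σd² = 62
ρ = 1 − 6Σd² / [n(n²−1)] = 1 − 6×62 / (6×35) = 1 − 372/210 ≈ -0.771

-0.771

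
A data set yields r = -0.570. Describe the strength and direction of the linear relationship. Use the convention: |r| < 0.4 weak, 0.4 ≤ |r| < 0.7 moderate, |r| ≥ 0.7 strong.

r = -0.570 < 0 so the relationship is negative.
|r| = 0.570, which falls in the moderate range.

moderate negative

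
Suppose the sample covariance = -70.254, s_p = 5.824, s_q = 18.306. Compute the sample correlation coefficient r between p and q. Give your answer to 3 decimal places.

-0.659

r = Cov(p,q) / (s_p · s_q) = -70.254 / (5.824 × 18.306)
  = -70.254 / 106.6141 ≈ -0.659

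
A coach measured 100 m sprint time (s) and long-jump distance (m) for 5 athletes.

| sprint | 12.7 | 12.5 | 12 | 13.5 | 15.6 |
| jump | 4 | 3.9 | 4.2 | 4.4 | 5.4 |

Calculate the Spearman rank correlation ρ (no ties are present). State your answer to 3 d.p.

Rank sprint: 3, 2, 1, 4, 5
Rank jump: 2, 1, 3, 4, 5
d = rank(sprint) − rank(jump): 1, 1, -2, 0, 0; Σd² = 6
ρ = 1 − 6Σd² / [n(n²−1)] = 1 − 6×6 / (5×24) = 1 − 36/120 ≈ 0.700

0.700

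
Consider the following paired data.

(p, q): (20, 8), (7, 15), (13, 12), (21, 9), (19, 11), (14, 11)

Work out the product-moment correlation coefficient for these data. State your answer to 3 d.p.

-0.930

n = 6, Σp = 94, Σq = 66, Σp² = 1616, Σq² = 756, Σpq = 973
nΣpq − ΣpΣq = 5838 − 6204 = -366
nΣp² − (Σp)² = 9696 − 8836 = 860; nΣq² − (Σq)² = 4536 − 4356 = 180
r = -366 / √(860 × 180) = -366 / 393.4463 ≈ -0.930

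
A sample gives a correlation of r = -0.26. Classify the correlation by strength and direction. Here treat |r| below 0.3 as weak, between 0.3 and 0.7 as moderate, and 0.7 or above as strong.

r = -0.26 < 0 so the relationship is negative.
|r| = 0.26, which falls in the weak range.

weak negative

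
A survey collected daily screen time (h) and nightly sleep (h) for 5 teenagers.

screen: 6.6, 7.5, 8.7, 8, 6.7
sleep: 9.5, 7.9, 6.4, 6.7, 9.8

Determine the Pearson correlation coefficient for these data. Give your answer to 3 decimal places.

n = 5, Σx = 37.5, Σy = 40.3, Σx² = 284.39, Σy² = 334.55, Σxy = 296.89
nΣxy − ΣxΣy = 1484.45 − 1511.25 = -26.8
nΣx² − (Σx)² = 1421.95 − 1406.25 = 15.7; nΣy² − (Σy)² = 1672.75 − 1624.09 = 48.66
r = -26.8 / √(15.7 × 48.66) = -26.8 / 27.6399 ≈ -0.970

-0.970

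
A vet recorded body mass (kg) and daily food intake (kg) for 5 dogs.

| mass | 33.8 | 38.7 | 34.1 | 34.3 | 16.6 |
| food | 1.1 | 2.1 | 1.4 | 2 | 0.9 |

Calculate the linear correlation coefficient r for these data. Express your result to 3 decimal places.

n = 5, Σx = 157.5, Σy = 7.5, Σx² = 5254.99, Σy² = 12.39, Σxy = 249.73
nΣxy − ΣxΣy = 1248.65 − 1181.25 = 67.4
nΣx² − (Σx)² = 26274.95 − 24806.25 = 1468.7; nΣy² − (Σy)² = 61.95 − 56.25 = 5.7
r = 67.4 / √(1468.7 × 5.7) = 67.4 / 91.4964 ≈ 0.737

0.737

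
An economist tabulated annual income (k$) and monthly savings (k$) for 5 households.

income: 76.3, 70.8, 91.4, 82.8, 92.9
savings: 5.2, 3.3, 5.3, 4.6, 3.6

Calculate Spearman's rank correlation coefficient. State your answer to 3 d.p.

Rank income: 2, 1, 4, 3, 5
Rank savings: 4, 1, 5, 3, 2
d = rank(income) − rank(savings): -2, 0, -1, 0, 3; Σd² = 14
ρ = 1 − 6Σd² / [n(n²−1)] = 1 − 6×14 / (5×24) = 1 − 84/120 ≈ 0.300

0.300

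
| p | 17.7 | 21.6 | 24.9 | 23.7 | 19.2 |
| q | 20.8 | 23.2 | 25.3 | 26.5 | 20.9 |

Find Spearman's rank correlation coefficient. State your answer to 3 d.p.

Rank p: 1, 3, 5, 4, 2
Rank q: 1, 3, 4, 5, 2
d = rank(p) − rank(q): 0, 0, 1, -1, 0; Σd² = 2
ρ = 1 − 6Σd² / [n(n²−1)] = 1 − 6×2 / (5×24) = 1 − 12/120 ≈ 0.900

0.900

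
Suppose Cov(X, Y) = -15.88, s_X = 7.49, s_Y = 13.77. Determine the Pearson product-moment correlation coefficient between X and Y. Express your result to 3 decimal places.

-0.154

r = Cov(X,Y) / (s_X · s_Y) = -15.88 / (7.49 × 13.77)
  = -15.88 / 103.1373 ≈ -0.154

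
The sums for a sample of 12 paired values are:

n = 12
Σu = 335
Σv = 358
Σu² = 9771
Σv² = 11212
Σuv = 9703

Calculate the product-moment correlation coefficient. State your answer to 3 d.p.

r = (nΣuv − ΣuΣv) / √[(nΣu² − (Σu)²)(nΣv² − (Σv)²)]
Numerator: 12×9703 − 335×358 = -3494
Denominator: √[(117252 − 112225)(134544 − 128164)] = √[5027 × 6380] = 5663.2376
r = -3494 / 5663.2376 ≈ -0.617

-0.617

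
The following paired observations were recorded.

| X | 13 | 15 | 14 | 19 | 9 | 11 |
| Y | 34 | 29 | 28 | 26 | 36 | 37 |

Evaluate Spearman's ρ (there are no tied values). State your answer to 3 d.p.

Rank X: 3, 5, 4, 6, 1, 2
Rank Y: 4, 3, 2, 1, 5, 6
d = rank(X) − rank(Y): -1, 2, 2, 5, -4, -4; Σd² = 66
ρ = 1 − 6Σd² / [n(n²−1)] = 1 − 6×66 / (6×35) = 1 − 396/210 ≈ -0.886

-0.886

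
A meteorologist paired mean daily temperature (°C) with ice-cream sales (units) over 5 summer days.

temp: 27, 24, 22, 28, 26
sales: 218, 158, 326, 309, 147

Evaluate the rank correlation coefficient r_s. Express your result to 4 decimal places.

-0.1000

Rank temp: 4, 2, 1, 5, 3
Rank sales: 3, 2, 5, 4, 1
d = rank(temp) − rank(sales): 1, 0, -4, 1, 2; Σd² = 22
ρ = 1 − 6Σd² / [n(n²−1)] = 1 − 6×22 / (5×24) = 1 − 132/120 ≈ -0.1000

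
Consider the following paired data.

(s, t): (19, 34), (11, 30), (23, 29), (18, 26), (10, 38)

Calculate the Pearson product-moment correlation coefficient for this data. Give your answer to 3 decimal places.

-0.506

n = 5, Σs = 81, Σt = 157, Σs² = 1435, Σt² = 5017, Σst = 2491
nΣst − ΣsΣt = 12455 − 12717 = -262
nΣs² − (Σs)² = 7175 − 6561 = 614; nΣt² − (Σt)² = 25085 − 24649 = 436
r = -262 / √(614 × 436) = -262 / 517.4012 ≈ -0.506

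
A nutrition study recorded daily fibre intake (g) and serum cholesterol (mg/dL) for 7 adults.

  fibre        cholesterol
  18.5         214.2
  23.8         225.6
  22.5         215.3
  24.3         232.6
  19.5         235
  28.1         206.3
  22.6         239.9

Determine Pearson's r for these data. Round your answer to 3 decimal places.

n = 7, Σx = 159.3, Σy = 1568.9, Σx² = 3686.05, Σy² = 352570.55, Σxy = 35629.68
nΣxy − ΣxΣy = 249407.76 − 249925.77 = -518.01
nΣx² − (Σx)² = 25802.35 − 25376.49 = 425.86; nΣy² − (Σy)² = 2467993.85 − 2461447.21 = 6546.64
r = -518.01 / √(425.86 × 6546.64) = -518.01 / 1669.7162 ≈ -0.310

-0.310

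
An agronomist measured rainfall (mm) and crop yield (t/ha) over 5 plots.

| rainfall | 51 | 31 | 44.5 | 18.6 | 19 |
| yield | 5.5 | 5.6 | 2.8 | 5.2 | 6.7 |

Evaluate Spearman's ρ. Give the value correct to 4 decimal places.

Rank rainfall: 5, 3, 4, 1, 2
Rank yield: 3, 4, 1, 2, 5
d = rank(rainfall) − rank(yield): 2, -1, 3, -1, -3; Σd² = 24
ρ = 1 − 6Σd² / [n(n²−1)] = 1 − 6×24 / (5×24) = 1 − 144/120 ≈ -0.2000

-0.2000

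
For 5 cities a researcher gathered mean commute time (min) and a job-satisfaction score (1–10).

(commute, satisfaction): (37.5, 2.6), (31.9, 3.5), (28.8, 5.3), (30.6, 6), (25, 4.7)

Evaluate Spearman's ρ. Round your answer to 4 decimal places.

Rank commute: 5, 4, 2, 3, 1
Rank satisfaction: 1, 2, 4, 5, 3
d = rank(commute) − rank(satisfaction): 4, 2, -2, -2, -2; Σd² = 32
ρ = 1 − 6Σd² / [n(n²−1)] = 1 − 6×32 / (5×24) = 1 − 192/120 ≈ -0.6000

-0.6000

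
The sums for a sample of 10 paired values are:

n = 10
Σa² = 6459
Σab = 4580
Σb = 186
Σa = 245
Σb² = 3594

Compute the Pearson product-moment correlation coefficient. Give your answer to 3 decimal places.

0.093

r = (nΣab − ΣaΣb) / √[(nΣa² − (Σa)²)(nΣb² − (Σb)²)]
Numerator: 10×4580 − 245×186 = 230
Denominator: √[(64590 − 60025)(35940 − 34596)] = √[4565 × 1344] = 2476.9659
r = 230 / 2476.9659 ≈ 0.093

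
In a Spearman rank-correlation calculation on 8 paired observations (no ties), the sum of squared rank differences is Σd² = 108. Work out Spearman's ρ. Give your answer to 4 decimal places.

ρ = 1 − 6Σd² / [n(n²−1)] = 1 − 6×108 / (8×63)
  = 1 − 648/504 = 1 − 1.28571 ≈ -0.2857

-0.2857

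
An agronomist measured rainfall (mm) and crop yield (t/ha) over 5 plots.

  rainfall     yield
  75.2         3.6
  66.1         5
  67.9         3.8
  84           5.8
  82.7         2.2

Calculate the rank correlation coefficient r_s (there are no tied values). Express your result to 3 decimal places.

Rank rainfall: 3, 1, 2, 5, 4
Rank yield: 2, 4, 3, 5, 1
d = rank(rainfall) − rank(yield): 1, -3, -1, 0, 3; Σd² = 20
ρ = 1 − 6Σd² / [n(n²−1)] = 1 − 6×20 / (5×24) = 1 − 120/120 ≈ 0.000

0.000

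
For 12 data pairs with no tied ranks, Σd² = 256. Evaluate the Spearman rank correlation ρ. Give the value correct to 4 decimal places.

0.1049

ρ = 1 − 6Σd² / [n(n²−1)] = 1 − 6×256 / (12×143)
  = 1 − 1536/1716 = 1 − 0.89510 ≈ 0.1049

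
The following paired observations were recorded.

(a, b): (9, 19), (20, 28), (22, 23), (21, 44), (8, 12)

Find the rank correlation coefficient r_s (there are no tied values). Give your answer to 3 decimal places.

Rank a: 2, 3, 5, 4, 1
Rank b: 2, 4, 3, 5, 1
d = rank(a) − rank(b): 0, -1, 2, -1, 0; Σd² = 6
ρ = 1 − 6Σd² / [n(n²−1)] = 1 − 6×6 / (5×24) = 1 − 36/120 ≈ 0.700

0.700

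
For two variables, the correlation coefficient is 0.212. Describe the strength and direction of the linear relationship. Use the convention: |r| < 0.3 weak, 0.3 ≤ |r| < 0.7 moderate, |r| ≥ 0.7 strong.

weak positive

r = 0.212 > 0 so the relationship is positive.
|r| = 0.212, which falls in the weak range.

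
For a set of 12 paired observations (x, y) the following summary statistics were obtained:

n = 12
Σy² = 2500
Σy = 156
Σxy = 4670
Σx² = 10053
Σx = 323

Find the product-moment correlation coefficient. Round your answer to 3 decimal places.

r = (nΣxy − ΣxΣy) / √[(nΣx² − (Σx)²)(nΣy² − (Σy)²)]
Numerator: 12×4670 − 323×156 = 5652
Denominator: √[(120636 − 104329)(30000 − 24336)] = √[16307 × 5664] = 9610.5592
r = 5652 / 9610.5592 ≈ 0.588

0.588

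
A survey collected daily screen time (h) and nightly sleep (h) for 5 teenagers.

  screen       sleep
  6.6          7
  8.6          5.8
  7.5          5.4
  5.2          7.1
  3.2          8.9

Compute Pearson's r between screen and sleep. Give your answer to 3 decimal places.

-0.935

n = 5, Σx = 31.1, Σy = 34.2, Σx² = 211.05, Σy² = 241.42, Σxy = 201.98
nΣxy − ΣxΣy = 1009.9 − 1063.62 = -53.72
nΣx² − (Σx)² = 1055.25 − 967.21 = 88.04; nΣy² − (Σy)² = 1207.1 − 1169.64 = 37.46
r = -53.72 / √(88.04 × 37.46) = -53.72 / 57.4280 ≈ -0.935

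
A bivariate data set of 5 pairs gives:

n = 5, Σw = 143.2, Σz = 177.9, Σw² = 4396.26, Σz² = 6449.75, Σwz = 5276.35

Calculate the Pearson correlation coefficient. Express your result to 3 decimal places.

r = (nΣwz − ΣwΣz) / √[(nΣw² − (Σw)²)(nΣz² − (Σz)²)]
Numerator: 5×5276.35 − 143.2×177.9 = 906.47
Denominator: √[(21981.3 − 20506.24)(32248.75 − 31648.41)] = √[1475.06 × 600.34] = 941.0300
r = 906.47 / 941.0300 ≈ 0.963

0.963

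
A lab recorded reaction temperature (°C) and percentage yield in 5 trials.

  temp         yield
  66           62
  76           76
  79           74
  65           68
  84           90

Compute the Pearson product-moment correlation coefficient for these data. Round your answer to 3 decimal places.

n = 5, Σx = 370, Σy = 370, Σx² = 27654, Σy² = 27820, Σxy = 27694
nΣxy − ΣxΣy = 138470 − 136900 = 1570
nΣx² − (Σx)² = 138270 − 136900 = 1370; nΣy² − (Σy)² = 139100 − 136900 = 2200
r = 1570 / √(1370 × 2200) = 1570 / 1736.0876 ≈ 0.904

0.904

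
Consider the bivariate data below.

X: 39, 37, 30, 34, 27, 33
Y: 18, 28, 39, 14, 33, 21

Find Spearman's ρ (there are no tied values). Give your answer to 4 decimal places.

-0.6571

Rank X: 6, 5, 2, 4, 1, 3
Rank Y: 2, 4, 6, 1, 5, 3
d = rank(X) − rank(Y): 4, 1, -4, 3, -4, 0; Σd² = 58
ρ = 1 − 6Σd² / [n(n²−1)] = 1 − 6×58 / (6×35) = 1 − 348/210 ≈ -0.6571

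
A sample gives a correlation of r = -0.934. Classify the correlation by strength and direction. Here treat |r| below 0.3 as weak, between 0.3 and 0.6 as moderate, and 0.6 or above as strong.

strong negative

r = -0.934 < 0 so the relationship is negative.
|r| = 0.934, which falls in the strong range.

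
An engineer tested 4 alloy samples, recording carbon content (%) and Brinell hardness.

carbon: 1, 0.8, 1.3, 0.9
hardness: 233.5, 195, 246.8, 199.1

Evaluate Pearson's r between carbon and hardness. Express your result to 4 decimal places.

0.9147

n = 4, Σx = 4, Σy = 874.4, Σx² = 4.14, Σy² = 193098.3, Σxy = 889.53
nΣxy − ΣxΣy = 3558.12 − 3497.6 = 60.52
nΣx² − (Σx)² = 16.56 − 16 = 0.56; nΣy² − (Σy)² = 772393.2 − 764575.36 = 7817.84
r = 60.52 / √(0.56 × 7817.84) = 60.52 / 66.1664 ≈ 0.9147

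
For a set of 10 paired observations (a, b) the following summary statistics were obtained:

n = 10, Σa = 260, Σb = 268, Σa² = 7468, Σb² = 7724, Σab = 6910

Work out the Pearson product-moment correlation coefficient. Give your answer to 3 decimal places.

-0.094

r = (nΣab − ΣaΣb) / √[(nΣa² − (Σa)²)(nΣb² − (Σb)²)]
Numerator: 10×6910 − 260×268 = -580
Denominator: √[(74680 − 67600)(77240 − 71824)] = √[7080 × 5416] = 6192.3566
r = -580 / 6192.3566 ≈ -0.094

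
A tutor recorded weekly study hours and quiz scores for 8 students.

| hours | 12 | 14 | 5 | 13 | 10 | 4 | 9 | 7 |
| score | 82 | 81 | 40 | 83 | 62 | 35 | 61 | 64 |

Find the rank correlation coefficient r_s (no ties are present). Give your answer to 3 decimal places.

0.857

Rank hours: 6, 8, 2, 7, 5, 1, 4, 3
Rank score: 7, 6, 2, 8, 4, 1, 3, 5
d = rank(hours) − rank(score): -1, 2, 0, -1, 1, 0, 1, -2; Σd² = 12
ρ = 1 − 6Σd² / [n(n²−1)] = 1 − 6×12 / (8×63) = 1 − 72/504 ≈ 0.857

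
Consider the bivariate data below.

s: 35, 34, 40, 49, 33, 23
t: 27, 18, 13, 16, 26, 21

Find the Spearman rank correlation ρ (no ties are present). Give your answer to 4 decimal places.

Rank s: 4, 3, 5, 6, 2, 1
Rank t: 6, 3, 1, 2, 5, 4
d = rank(s) − rank(t): -2, 0, 4, 4, -3, -3; Σd² = 54
ρ = 1 − 6Σd² / [n(n²−1)] = 1 − 6×54 / (6×35) = 1 − 324/210 ≈ -0.5429

-0.5429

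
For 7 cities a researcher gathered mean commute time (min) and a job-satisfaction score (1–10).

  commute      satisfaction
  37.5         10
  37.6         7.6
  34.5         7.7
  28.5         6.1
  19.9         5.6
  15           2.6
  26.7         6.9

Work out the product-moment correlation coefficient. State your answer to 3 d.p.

0.907

n = 7, Σx = 199.7, Σy = 46.5, Σx² = 6156.41, Σy² = 339.99, Σxy = 1434.93
nΣxy − ΣxΣy = 10044.51 − 9286.05 = 758.46
nΣx² − (Σx)² = 43094.87 − 39880.09 = 3214.78; nΣy² − (Σy)² = 2379.93 − 2162.25 = 217.68
r = 758.46 / √(3214.78 × 217.68) = 758.46 / 836.5365 ≈ 0.907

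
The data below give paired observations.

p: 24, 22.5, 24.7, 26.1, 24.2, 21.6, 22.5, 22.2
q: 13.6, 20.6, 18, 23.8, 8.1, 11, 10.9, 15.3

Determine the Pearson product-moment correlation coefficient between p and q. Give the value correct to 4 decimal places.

0.4684

n = 8, Σp = 187.8, Σq = 121.3, Σp² = 4424.84, Σq² = 2039.27, Σpq = 2874.21
nΣpq − ΣpΣq = 22993.68 − 22780.14 = 213.54
nΣp² − (Σp)² = 35398.72 − 35268.84 = 129.88; nΣq² − (Σq)² = 16314.16 − 14713.69 = 1600.47
r = 213.54 / √(129.88 × 1600.47) = 213.54 / 455.9266 ≈ 0.4684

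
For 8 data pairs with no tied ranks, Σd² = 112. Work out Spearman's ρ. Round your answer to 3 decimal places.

-0.333

ρ = 1 − 6Σd² / [n(n²−1)] = 1 − 6×112 / (8×63)
  = 1 − 672/504 = 1 − 1.3333 ≈ -0.333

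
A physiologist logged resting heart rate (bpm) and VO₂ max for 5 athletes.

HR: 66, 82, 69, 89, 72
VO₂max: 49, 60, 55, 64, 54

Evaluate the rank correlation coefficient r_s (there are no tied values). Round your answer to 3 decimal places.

0.900

Rank HR: 1, 4, 2, 5, 3
Rank VO₂max: 1, 4, 3, 5, 2
d = rank(HR) − rank(VO₂max): 0, 0, -1, 0, 1; Σd² = 2
ρ = 1 − 6Σd² / [n(n²−1)] = 1 − 6×2 / (5×24) = 1 − 12/120 ≈ 0.900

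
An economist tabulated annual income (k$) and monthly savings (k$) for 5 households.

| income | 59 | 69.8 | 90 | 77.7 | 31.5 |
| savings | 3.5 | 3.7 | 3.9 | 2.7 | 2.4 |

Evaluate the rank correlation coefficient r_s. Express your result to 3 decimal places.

Rank income: 2, 3, 5, 4, 1
Rank savings: 3, 4, 5, 2, 1
d = rank(income) − rank(savings): -1, -1, 0, 2, 0; Σd² = 6
ρ = 1 − 6Σd² / [n(n²−1)] = 1 − 6×6 / (5×24) = 1 − 36/120 ≈ 0.700

0.700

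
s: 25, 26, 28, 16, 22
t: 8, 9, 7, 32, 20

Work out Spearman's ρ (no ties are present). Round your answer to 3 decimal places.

-0.900

Rank s: 3, 4, 5, 1, 2
Rank t: 2, 3, 1, 5, 4
d = rank(s) − rank(t): 1, 1, 4, -4, -2; Σd² = 38
ρ = 1 − 6Σd² / [n(n²−1)] = 1 − 6×38 / (5×24) = 1 − 228/120 ≈ -0.900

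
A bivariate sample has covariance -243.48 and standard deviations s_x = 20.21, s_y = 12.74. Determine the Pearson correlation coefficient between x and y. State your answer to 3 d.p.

-0.946

r = Cov(x,y) / (s_x · s_y) = -243.48 / (20.21 × 12.74)
  = -243.48 / 257.4754 ≈ -0.946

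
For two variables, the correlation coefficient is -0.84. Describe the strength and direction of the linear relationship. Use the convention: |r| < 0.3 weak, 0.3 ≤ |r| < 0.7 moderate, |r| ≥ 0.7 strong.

strong negative

r = -0.84 < 0 so the relationship is negative.
|r| = 0.84, which falls in the strong range.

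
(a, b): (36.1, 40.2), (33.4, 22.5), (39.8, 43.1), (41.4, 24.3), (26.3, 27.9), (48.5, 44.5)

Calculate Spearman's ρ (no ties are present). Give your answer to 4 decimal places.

0.5429

Rank a: 3, 2, 4, 5, 1, 6
Rank b: 4, 1, 5, 2, 3, 6
d = rank(a) − rank(b): -1, 1, -1, 3, -2, 0; Σd² = 16
ρ = 1 − 6Σd² / [n(n²−1)] = 1 − 6×16 / (6×35) = 1 − 96/210 ≈ 0.5429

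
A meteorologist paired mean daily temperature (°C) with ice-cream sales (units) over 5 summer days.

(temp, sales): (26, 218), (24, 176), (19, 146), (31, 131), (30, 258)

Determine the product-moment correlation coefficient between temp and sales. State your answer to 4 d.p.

n = 5, Σx = 130, Σy = 929, Σx² = 3474, Σy² = 183541, Σxy = 24467
nΣxy − ΣxΣy = 122335 − 120770 = 1565
nΣx² − (Σx)² = 17370 − 16900 = 470; nΣy² − (Σy)² = 917705 − 863041 = 54664
r = 1565 / √(470 × 54664) = 1565 / 5068.7355 ≈ 0.3088

0.3088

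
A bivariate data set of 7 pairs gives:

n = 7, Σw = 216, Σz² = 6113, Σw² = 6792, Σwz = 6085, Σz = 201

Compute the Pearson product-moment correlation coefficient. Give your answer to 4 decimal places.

-0.5636

r = (nΣwz − ΣwΣz) / √[(nΣw² − (Σw)²)(nΣz² − (Σz)²)]
Numerator: 7×6085 − 216×201 = -821
Denominator: √[(47544 − 46656)(42791 − 40401)] = √[888 × 2390] = 1456.8185
r = -821 / 1456.8185 ≈ -0.5636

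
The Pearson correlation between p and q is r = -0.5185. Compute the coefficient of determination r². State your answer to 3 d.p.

0.269

r² = (-0.5185)² = 0.269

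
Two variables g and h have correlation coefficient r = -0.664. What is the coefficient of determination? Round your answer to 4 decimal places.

r² = (-0.664)² = 0.4409

0.4409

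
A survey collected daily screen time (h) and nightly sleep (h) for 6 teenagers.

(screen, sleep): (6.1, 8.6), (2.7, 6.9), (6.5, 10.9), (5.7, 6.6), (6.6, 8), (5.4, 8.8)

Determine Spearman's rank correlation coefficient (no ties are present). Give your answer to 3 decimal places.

0.314

Rank screen: 4, 1, 5, 3, 6, 2
Rank sleep: 4, 2, 6, 1, 3, 5
d = rank(screen) − rank(sleep): 0, -1, -1, 2, 3, -3; Σd² = 24
ρ = 1 − 6Σd² / [n(n²−1)] = 1 − 6×24 / (6×35) = 1 − 144/210 ≈ 0.314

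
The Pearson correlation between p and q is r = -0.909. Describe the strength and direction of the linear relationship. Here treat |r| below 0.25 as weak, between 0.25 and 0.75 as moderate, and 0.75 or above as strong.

strong negative

r = -0.909 < 0 so the relationship is negative.
|r| = 0.909, which falls in the strong range.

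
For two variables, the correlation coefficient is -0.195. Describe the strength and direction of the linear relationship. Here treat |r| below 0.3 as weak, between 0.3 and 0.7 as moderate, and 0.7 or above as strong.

r = -0.195 < 0 so the relationship is negative.
|r| = 0.195, which falls in the weak range.

weak negative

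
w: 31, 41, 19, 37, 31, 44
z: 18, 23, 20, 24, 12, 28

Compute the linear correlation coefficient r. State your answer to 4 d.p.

n = 6, Σw = 203, Σz = 125, Σw² = 7269, Σz² = 2757, Σwz = 4373
nΣwz − ΣwΣz = 26238 − 25375 = 863
nΣw² − (Σw)² = 43614 − 41209 = 2405; nΣz² − (Σz)² = 16542 − 15625 = 917
r = 863 / √(2405 × 917) = 863 / 1485.0539 ≈ 0.5811

0.5811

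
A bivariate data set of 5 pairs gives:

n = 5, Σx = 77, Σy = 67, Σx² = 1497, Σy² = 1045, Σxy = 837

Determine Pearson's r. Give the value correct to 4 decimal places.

r = (nΣxy − ΣxΣy) / √[(nΣx² − (Σx)²)(nΣy² − (Σy)²)]
Numerator: 5×837 − 77×67 = -974
Denominator: √[(7485 − 5929)(5225 − 4489)] = √[1556 × 736] = 1070.1477
r = -974 / 1070.1477 ≈ -0.9102

-0.9102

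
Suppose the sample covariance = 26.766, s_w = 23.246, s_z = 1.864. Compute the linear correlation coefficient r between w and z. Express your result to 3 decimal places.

0.618

r = Cov(w,z) / (s_w · s_z) = 26.766 / (23.246 × 1.864)
  = 26.766 / 43.3305 ≈ 0.618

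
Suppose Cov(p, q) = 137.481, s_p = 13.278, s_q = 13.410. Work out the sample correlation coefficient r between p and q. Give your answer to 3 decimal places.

r = Cov(p,q) / (s_p · s_q) = 137.481 / (13.278 × 13.410)
  = 137.481 / 178.0580 ≈ 0.772

0.772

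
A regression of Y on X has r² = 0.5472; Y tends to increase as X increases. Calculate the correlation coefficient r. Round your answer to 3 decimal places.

0.740

|r| = √0.5472 = 0.740
The association is positive, so r = 0.740.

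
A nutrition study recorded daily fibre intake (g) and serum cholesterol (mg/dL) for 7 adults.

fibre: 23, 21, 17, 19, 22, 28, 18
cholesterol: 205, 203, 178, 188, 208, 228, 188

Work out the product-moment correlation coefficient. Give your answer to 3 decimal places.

n = 7, Σx = 148, Σy = 1398, Σx² = 3212, Σy² = 280854, Σxy = 29920
nΣxy − ΣxΣy = 209440 − 206904 = 2536
nΣx² − (Σx)² = 22484 − 21904 = 580; nΣy² − (Σy)² = 1965978 − 1954404 = 11574
r = 2536 / √(580 × 11574) = 2536 / 2590.9303 ≈ 0.979

0.979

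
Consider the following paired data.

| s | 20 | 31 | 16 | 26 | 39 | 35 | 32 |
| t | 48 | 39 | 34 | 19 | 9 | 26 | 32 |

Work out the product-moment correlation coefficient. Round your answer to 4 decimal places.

-0.6160

n = 7, Σs = 199, Σt = 207, Σs² = 6063, Σt² = 7123, Σst = 5492
nΣst − ΣsΣt = 38444 − 41193 = -2749
nΣs² − (Σs)² = 42441 − 39601 = 2840; nΣt² − (Σt)² = 49861 − 42849 = 7012
r = -2749 / √(2840 × 7012) = -2749 / 4462.5195 ≈ -0.6160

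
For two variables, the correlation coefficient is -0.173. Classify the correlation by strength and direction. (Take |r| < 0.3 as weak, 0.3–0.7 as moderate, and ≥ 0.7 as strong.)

weak negative

r = -0.173 < 0 so the relationship is negative.
|r| = 0.173, which falls in the weak range.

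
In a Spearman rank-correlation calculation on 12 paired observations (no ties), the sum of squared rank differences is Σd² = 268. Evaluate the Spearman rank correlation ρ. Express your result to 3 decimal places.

0.063

ρ = 1 − 6Σd² / [n(n²−1)] = 1 − 6×268 / (12×143)
  = 1 − 1608/1716 = 1 − 0.9371 ≈ 0.063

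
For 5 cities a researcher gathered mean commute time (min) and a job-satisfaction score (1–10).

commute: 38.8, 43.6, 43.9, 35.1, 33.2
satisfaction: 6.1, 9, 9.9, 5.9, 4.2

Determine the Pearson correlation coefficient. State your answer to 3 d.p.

0.964

n = 5, Σx = 194.6, Σy = 35.1, Σx² = 7667.86, Σy² = 268.67, Σxy = 1410.22
nΣxy − ΣxΣy = 7051.1 − 6830.46 = 220.64
nΣx² − (Σx)² = 38339.3 − 37869.16 = 470.14; nΣy² − (Σy)² = 1343.35 − 1232.01 = 111.34
r = 220.64 / √(470.14 × 111.34) = 220.64 / 228.7911 ≈ 0.964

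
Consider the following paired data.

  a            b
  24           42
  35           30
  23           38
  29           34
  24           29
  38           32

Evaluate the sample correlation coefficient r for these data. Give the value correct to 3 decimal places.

n = 6, Σa = 173, Σb = 205, Σa² = 5191, Σb² = 7129, Σab = 5830
nΣab − ΣaΣb = 34980 − 35465 = -485
nΣa² − (Σa)² = 31146 − 29929 = 1217; nΣb² − (Σb)² = 42774 − 42025 = 749
r = -485 / √(1217 × 749) = -485 / 954.7424 ≈ -0.508

-0.508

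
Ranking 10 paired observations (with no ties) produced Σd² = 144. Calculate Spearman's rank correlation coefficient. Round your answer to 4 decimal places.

0.1273

ρ = 1 − 6Σd² / [n(n²−1)] = 1 − 6×144 / (10×99)
  = 1 − 864/990 = 1 − 0.87273 ≈ 0.1273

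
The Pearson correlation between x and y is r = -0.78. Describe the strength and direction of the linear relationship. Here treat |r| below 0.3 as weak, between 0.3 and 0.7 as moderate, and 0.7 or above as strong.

r = -0.78 < 0 so the relationship is negative.
|r| = 0.78, which falls in the strong range.

strong negative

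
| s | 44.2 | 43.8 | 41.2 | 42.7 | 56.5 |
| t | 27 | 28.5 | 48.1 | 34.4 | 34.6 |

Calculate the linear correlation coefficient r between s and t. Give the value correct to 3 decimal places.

n = 5, Σs = 228.4, Σt = 172.6, Σs² = 10585.06, Σt² = 6235.38, Σst = 7847.2
nΣst − ΣsΣt = 39236 − 39421.84 = -185.84
nΣs² − (Σs)² = 52925.3 − 52166.56 = 758.74; nΣt² − (Σt)² = 31176.9 − 29790.76 = 1386.14
r = -185.84 / √(758.74 × 1386.14) = -185.84 / 1025.5339 ≈ -0.181

-0.181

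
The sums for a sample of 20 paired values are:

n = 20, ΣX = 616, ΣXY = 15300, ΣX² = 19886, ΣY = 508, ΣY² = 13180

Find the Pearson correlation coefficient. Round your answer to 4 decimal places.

r = (nΣXY − ΣXΣY) / √[(nΣX² − (ΣX)²)(nΣY² − (ΣY)²)]
Numerator: 20×15300 − 616×508 = -6928
Denominator: √[(397720 − 379456)(263600 − 258064)] = √[18264 × 5536] = 10055.3222
r = -6928 / 10055.3222 ≈ -0.6890

-0.6890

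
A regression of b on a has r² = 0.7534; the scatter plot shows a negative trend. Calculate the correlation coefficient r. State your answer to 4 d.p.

-0.8680

|r| = √0.7534 = 0.8680
The association is negative, so r = −0.8680.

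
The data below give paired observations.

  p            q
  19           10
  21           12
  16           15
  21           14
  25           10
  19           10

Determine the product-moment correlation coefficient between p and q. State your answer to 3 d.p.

n = 6, Σp = 121, Σq = 71, Σp² = 2485, Σq² = 865, Σpq = 1416
nΣpq − ΣpΣq = 8496 − 8591 = -95
nΣp² − (Σp)² = 14910 − 14641 = 269; nΣq² − (Σq)² = 5190 − 5041 = 149
r = -95 / √(269 × 149) = -95 / 200.2024 ≈ -0.475

-0.475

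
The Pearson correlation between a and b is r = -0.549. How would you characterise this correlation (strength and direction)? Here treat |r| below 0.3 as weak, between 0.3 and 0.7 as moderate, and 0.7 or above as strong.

r = -0.549 < 0 so the relationship is negative.
|r| = 0.549, which falls in the moderate range.

moderate negative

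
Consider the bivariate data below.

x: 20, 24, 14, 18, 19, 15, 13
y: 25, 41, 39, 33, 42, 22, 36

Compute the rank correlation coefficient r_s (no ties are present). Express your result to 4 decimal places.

0.2143

Rank x: 6, 7, 2, 4, 5, 3, 1
Rank y: 2, 6, 5, 3, 7, 1, 4
d = rank(x) − rank(y): 4, 1, -3, 1, -2, 2, -3; Σd² = 44
ρ = 1 − 6Σd² / [n(n²−1)] = 1 − 6×44 / (7×48) = 1 − 264/336 ≈ 0.2143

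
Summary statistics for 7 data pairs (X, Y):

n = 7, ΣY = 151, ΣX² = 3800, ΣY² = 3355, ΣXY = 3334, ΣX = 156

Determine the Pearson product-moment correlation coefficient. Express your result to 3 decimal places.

r = (nΣXY − ΣXΣY) / √[(nΣX² − (ΣX)²)(nΣY² − (ΣY)²)]
Numerator: 7×3334 − 156×151 = -218
Denominator: √[(26600 − 24336)(23485 − 22801)] = √[2264 × 684] = 1244.4179
r = -218 / 1244.4179 ≈ -0.175

-0.175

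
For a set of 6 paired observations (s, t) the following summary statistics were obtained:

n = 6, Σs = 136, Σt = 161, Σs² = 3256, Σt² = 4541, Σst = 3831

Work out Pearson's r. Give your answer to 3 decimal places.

0.929

r = (nΣst − ΣsΣt) / √[(nΣs² − (Σs)²)(nΣt² − (Σt)²)]
Numerator: 6×3831 − 136×161 = 1090
Denominator: √[(19536 − 18496)(27246 − 25921)] = √[1040 × 1325] = 1173.8824
r = 1090 / 1173.8824 ≈ 0.929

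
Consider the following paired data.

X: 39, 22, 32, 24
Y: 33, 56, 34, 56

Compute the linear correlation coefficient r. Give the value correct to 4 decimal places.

n = 4, ΣX = 117, ΣY = 179, ΣX² = 3605, ΣY² = 8517, ΣXY = 4951
nΣXY − ΣXΣY = 19804 − 20943 = -1139
nΣX² − (ΣX)² = 14420 − 13689 = 731; nΣY² − (ΣY)² = 34068 − 32041 = 2027
r = -1139 / √(731 × 2027) = -1139 / 1217.2662 ≈ -0.9357

-0.9357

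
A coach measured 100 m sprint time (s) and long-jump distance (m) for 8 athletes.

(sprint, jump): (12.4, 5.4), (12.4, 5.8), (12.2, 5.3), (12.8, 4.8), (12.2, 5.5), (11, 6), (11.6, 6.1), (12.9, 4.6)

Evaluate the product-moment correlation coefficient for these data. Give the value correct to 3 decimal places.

n = 8, Σx = 97.5, Σy = 43.5, Σx² = 1191.01, Σy² = 238.55, Σxy = 528.18
nΣxy − ΣxΣy = 4225.44 − 4241.25 = -15.81
nΣx² − (Σx)² = 9528.08 − 9506.25 = 21.83; nΣy² − (Σy)² = 1908.4 − 1892.25 = 16.15
r = -15.81 / √(21.83 × 16.15) = -15.81 / 18.7764 ≈ -0.842

-0.842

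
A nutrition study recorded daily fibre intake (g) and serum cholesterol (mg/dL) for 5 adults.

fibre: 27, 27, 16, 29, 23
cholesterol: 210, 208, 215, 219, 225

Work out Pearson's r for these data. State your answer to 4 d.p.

n = 5, Σx = 122, Σy = 1077, Σx² = 3084, Σy² = 232175, Σxy = 26252
nΣxy − ΣxΣy = 131260 − 131394 = -134
nΣx² − (Σx)² = 15420 − 14884 = 536; nΣy² − (Σy)² = 1160875 − 1159929 = 946
r = -134 / √(536 × 946) = -134 / 712.0786 ≈ -0.1882

-0.1882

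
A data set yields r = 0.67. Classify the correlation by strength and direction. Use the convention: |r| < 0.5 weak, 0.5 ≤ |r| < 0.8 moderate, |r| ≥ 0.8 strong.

moderate positive

r = 0.67 > 0 so the relationship is positive.
|r| = 0.67, which falls in the moderate range.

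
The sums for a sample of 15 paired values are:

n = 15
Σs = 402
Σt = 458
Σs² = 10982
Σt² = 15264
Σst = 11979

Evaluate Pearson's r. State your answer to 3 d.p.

-0.572

r = (nΣst − ΣsΣt) / √[(nΣs² − (Σs)²)(nΣt² − (Σt)²)]
Numerator: 15×11979 − 402×458 = -4431
Denominator: √[(164730 − 161604)(228960 − 209764)] = √[3126 × 19196] = 7746.3989
r = -4431 / 7746.3989 ≈ -0.572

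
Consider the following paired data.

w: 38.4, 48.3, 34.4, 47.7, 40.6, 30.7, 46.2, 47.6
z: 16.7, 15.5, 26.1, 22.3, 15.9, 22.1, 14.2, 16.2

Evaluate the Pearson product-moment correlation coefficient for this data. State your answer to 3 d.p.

-0.574

n = 8, Σw = 333.9, Σz = 149, Σw² = 14257.15, Σz² = 2902.94, Σwz = 6102.65
nΣwz − ΣwΣz = 48821.2 − 49751.1 = -929.9
nΣw² − (Σw)² = 114057.2 − 111489.21 = 2567.99; nΣz² − (Σz)² = 23223.52 − 22201 = 1022.52
r = -929.9 / √(2567.99 × 1022.52) = -929.9 / 1620.4386 ≈ -0.574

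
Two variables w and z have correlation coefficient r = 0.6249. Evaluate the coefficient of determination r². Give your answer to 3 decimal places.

r² = (0.6249)² = 0.391

0.391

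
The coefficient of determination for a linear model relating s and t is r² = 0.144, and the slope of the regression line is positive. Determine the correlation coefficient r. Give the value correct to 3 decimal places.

|r| = √0.144 = 0.379
The association is positive, so r = 0.379.

0.379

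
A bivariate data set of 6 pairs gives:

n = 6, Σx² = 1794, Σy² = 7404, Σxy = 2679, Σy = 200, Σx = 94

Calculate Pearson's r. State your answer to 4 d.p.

r = (nΣxy − ΣxΣy) / √[(nΣx² − (Σx)²)(nΣy² − (Σy)²)]
Numerator: 6×2679 − 94×200 = -2726
Denominator: √[(10764 − 8836)(44424 − 40000)] = √[1928 × 4424] = 2920.5260
r = -2726 / 2920.5260 ≈ -0.9334

-0.9334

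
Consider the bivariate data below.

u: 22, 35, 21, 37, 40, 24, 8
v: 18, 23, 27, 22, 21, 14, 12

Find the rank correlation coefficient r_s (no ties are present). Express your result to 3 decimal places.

0.286

Rank u: 3, 5, 2, 6, 7, 4, 1
Rank v: 3, 6, 7, 5, 4, 2, 1
d = rank(u) − rank(v): 0, -1, -5, 1, 3, 2, 0; Σd² = 40
ρ = 1 − 6Σd² / [n(n²−1)] = 1 − 6×40 / (7×48) = 1 − 240/336 ≈ 0.286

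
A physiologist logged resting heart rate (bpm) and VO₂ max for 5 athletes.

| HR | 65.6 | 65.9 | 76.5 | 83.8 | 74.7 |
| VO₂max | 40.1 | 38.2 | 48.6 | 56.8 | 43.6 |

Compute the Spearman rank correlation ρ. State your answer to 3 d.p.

Rank HR: 1, 2, 4, 5, 3
Rank VO₂max: 2, 1, 4, 5, 3
d = rank(HR) − rank(VO₂max): -1, 1, 0, 0, 0; Σd² = 2
ρ = 1 − 6Σd² / [n(n²−1)] = 1 − 6×2 / (5×24) = 1 − 12/120 ≈ 0.900

0.900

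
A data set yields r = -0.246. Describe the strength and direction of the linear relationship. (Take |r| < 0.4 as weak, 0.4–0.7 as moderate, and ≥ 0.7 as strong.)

weak negative

r = -0.246 < 0 so the relationship is negative.
|r| = 0.246, which falls in the weak range.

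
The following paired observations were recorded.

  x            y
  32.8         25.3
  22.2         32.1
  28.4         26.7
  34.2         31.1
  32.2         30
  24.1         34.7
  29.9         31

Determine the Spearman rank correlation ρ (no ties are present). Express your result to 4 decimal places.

Rank x: 6, 1, 3, 7, 5, 2, 4
Rank y: 1, 6, 2, 5, 3, 7, 4
d = rank(x) − rank(y): 5, -5, 1, 2, 2, -5, 0; Σd² = 84
ρ = 1 − 6Σd² / [n(n²−1)] = 1 − 6×84 / (7×48) = 1 − 504/336 ≈ -0.5000

-0.5000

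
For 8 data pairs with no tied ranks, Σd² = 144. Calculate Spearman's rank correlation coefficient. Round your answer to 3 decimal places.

ρ = 1 − 6Σd² / [n(n²−1)] = 1 − 6×144 / (8×63)
  = 1 − 864/504 = 1 − 1.7143 ≈ -0.714

-0.714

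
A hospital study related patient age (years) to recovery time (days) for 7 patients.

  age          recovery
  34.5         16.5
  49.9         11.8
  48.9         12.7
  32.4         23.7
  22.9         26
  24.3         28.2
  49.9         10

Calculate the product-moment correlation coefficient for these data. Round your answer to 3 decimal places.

-0.959

n = 7, Σx = 262.8, Σy = 128.9, Σx² = 10726.14, Σy² = 2705.71, Σxy = 4326.64
nΣxy − ΣxΣy = 30286.48 − 33874.92 = -3588.44
nΣx² − (Σx)² = 75082.98 − 69063.84 = 6019.14; nΣy² − (Σy)² = 18939.97 − 16615.21 = 2324.76
r = -3588.44 / √(6019.14 × 2324.76) = -3588.44 / 3740.7293 ≈ -0.959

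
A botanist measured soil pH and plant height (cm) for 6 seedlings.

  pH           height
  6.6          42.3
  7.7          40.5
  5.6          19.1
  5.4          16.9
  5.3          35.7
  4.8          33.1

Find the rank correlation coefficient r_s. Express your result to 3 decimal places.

Rank pH: 5, 6, 4, 3, 2, 1
Rank height: 6, 5, 2, 1, 4, 3
d = rank(pH) − rank(height): -1, 1, 2, 2, -2, -2; Σd² = 18
ρ = 1 − 6Σd² / [n(n²−1)] = 1 − 6×18 / (6×35) = 1 − 108/210 ≈ 0.486

0.486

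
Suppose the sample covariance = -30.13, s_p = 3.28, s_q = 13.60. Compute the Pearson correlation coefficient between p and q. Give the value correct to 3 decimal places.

r = Cov(p,q) / (s_p · s_q) = -30.13 / (3.28 × 13.60)
  = -30.13 / 44.6080 ≈ -0.675

-0.675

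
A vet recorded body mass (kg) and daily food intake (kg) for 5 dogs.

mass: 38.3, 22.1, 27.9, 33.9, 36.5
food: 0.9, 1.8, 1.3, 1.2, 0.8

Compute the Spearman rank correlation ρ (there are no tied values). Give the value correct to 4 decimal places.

Rank mass: 5, 1, 2, 3, 4
Rank food: 2, 5, 4, 3, 1
d = rank(mass) − rank(food): 3, -4, -2, 0, 3; Σd² = 38
ρ = 1 − 6Σd² / [n(n²−1)] = 1 − 6×38 / (5×24) = 1 − 228/120 ≈ -0.9000

-0.9000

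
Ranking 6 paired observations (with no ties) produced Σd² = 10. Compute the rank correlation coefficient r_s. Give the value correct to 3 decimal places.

0.714

ρ = 1 − 6Σd² / [n(n²−1)] = 1 − 6×10 / (6×35)
  = 1 − 60/210 = 1 − 0.2857 ≈ 0.714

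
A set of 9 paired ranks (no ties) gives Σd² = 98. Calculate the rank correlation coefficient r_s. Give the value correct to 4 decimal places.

0.1833

ρ = 1 − 6Σd² / [n(n²−1)] = 1 − 6×98 / (9×80)
  = 1 − 588/720 = 1 − 0.81667 ≈ 0.1833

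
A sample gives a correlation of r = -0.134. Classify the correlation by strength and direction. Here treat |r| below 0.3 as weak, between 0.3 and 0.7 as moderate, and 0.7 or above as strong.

weak negative

r = -0.134 < 0 so the relationship is negative.
|r| = 0.134, which falls in the weak range.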